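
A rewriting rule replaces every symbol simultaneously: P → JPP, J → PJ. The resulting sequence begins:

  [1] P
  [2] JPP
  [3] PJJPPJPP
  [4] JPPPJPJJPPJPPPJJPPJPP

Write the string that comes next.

φ(JPPPJPJJPPJPPPJJPPJPP) expands symbol-by-symbol to PJ JPP JPP JPP PJ JPP PJ PJ JPP JPP PJ JPP JPP JPP PJ PJ JPP JPP PJ JPP JPP; joining the 21 pieces gives the next term.

PJJPPJPPJPPPJJPPPJPJJPPJPPPJJPPJPPJPPPJPJJPPJPPPJJPPJPP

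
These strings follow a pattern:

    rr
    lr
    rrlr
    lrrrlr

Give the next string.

Each term (from the third on) is the two preceding terms concatenated in order: term 3 = rr·lr = rrlr.
The next term joins rrlr and lrrrlr.

rrlrlrrrlr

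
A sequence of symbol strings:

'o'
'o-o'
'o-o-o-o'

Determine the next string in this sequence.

s(k+1) = s(k)·-·s(k) — each term doubles the last with '-' between the halves.
Doubling o-o-o-o with '-' between the halves:

o-o-o-o-o-o-o-o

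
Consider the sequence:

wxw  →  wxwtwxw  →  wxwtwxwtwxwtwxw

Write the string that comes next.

wxwtwxwtwxwtwxwtwxwtwxwtwxwtwxw

Every step duplicates the string with 't' between the halves.
So the next term is two copies of wxwtwxwtwxwtwxw with 't' between the halves.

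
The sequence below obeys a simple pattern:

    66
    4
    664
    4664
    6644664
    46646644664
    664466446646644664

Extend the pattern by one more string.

46646644664664466446646644664

From term 3 onward, concatenate the second-to-last term with the last: 66·4 = 664, 4·664 = 4664, …
So term 8 is 46646644664·664466446646644664.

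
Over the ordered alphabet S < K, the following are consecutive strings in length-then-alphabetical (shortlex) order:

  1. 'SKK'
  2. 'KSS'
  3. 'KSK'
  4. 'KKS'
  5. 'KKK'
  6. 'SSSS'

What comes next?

Find the rightmost character of SSSS below K, bump it to the next letter, and reset everything to its right to S.

SSSK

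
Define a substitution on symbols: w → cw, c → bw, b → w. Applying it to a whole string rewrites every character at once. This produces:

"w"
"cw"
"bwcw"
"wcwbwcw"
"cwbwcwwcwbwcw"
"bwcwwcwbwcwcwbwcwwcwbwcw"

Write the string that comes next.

Rewriting the 24 symbols of bwcwwcwbwcwcwbwcwwcwbwcw one by one yields w cw bw cw cw bw cw w cw bw cw bw cw w cw bw cw cw bw cw w cw bw cw; concatenated:

wcwbwcwcwbwcwwcwbwcwbwcwwcwbwcwcwbwcwwcwbwcw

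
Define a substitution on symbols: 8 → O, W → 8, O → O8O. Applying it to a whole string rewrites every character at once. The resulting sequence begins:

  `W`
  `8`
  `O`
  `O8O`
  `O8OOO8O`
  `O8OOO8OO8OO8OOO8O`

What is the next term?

Rewriting the 17 symbols of O8OOO8OO8OO8OOO8O one by one yields O8O O O8O O8O O8O O O8O O8O O O8O O8O O O8O O8O O8O O O8O; concatenated:

O8OOO8OO8OO8OOO8OO8OOO8OO8OOO8OO8OO8OOO8O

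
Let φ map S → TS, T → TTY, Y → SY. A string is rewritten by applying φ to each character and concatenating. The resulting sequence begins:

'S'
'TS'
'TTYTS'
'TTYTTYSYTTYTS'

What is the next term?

Applying the rule to each of the 13 symbols of TTYTTYSYTTYTS gives the pieces TTY TTY SY TTY TTY SY TS SY TTY TTY SY TTY TS, which concatenate to the answer.

TTYTTYSYTTYTTYSYTSSYTTYTTYSYTTYTS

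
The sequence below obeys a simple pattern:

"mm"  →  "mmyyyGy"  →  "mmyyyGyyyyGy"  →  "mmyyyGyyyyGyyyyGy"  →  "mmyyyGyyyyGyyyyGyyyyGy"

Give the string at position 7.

mmyyyGyyyyGyyyyGyyyyGyyyyGyyyyGy

Every step adds yyyGy to the end: s(k+1) = s(k)·yyyGy.
From mmyyyGyyyyGyyyyGyyyyGy, 2 further steps: mmyyyGyyyyGyyyyGyyyyGy → mmyyyGyyyyGyyyyGyyyyGyyyyGy → (answer).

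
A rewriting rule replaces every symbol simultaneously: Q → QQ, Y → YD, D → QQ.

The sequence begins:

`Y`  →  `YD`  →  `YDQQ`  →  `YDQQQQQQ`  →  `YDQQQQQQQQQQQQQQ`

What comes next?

Applying the rule to each of the 16 symbols of YDQQQQQQQQQQQQQQ gives the pieces YD QQ QQ QQ QQ QQ QQ QQ QQ QQ QQ QQ QQ QQ QQ QQ, which concatenate to the answer.

YDQQQQQQQQQQQQQQQQQQQQQQQQQQQQQQ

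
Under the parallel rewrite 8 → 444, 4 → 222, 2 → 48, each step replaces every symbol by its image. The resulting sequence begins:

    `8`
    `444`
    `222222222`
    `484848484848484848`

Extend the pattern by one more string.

Rewriting the 18 symbols of 484848484848484848 one by one yields 222 444 222 444 222 444 222 444 222 444 222 444 222 444 222 444 222 444; concatenated:

222444222444222444222444222444222444222444222444222444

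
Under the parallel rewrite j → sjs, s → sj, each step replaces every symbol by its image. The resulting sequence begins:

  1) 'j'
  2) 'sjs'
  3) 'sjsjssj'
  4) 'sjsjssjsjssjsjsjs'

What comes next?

Rewriting the 17 symbols of sjsjssjsjssjsjsjs one by one yields sj sjs sj sjs sj sj sjs sj sjs sj sj sjs sj sjs sj sjs sj; concatenated:

sjsjssjsjssjsjsjssjsjssjsjsjssjsjssjsjssj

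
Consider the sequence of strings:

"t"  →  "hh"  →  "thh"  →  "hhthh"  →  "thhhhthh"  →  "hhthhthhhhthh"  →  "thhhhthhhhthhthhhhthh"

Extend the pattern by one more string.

hhthhthhhhthhthhhhthhhhthhthhhhthh

From term 3 onward, concatenate the second-to-last term with the last: t·hh = thh, hh·thh = hhthh, …
Continuing: hhthhthhhhthh · thhhhthhhhthhthhhhthh gives term 8.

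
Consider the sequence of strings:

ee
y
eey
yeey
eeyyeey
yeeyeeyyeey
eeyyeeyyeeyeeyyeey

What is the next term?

From term 3 onward, concatenate the second-to-last term with the last: ee·y = eey, y·eey = yeey, …
The next term joins yeeyeeyyeey and eeyyeeyyeeyeeyyeey.

yeeyeeyyeeyeeyyeeyyeeyeeyyeey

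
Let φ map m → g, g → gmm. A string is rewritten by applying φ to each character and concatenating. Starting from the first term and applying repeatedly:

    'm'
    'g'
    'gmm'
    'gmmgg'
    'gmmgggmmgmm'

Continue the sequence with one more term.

gmmgggmmgmmgmmgggmmgg

Apply φ to gmmgggmmgmm symbol by symbol: g→gmm, m→g, m→g, g→gmm, g→gmm, g→gmm, m→g, m→g, g→gmm, m→g, m→g; joined: gmm g g gmm gmm gmm g g gmm g g.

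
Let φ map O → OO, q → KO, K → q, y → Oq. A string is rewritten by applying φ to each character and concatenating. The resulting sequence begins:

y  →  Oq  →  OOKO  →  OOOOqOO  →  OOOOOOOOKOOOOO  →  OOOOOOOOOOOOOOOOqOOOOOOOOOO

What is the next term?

Rewriting the 27 symbols of OOOOOOOOOOOOOOOOqOOOOOOOOOO one by one yields OO OO OO OO OO OO OO OO OO OO OO OO OO OO OO OO KO OO OO OO OO OO OO OO OO OO OO; concatenated:

OOOOOOOOOOOOOOOOOOOOOOOOOOOOOOOOKOOOOOOOOOOOOOOOOOOOOO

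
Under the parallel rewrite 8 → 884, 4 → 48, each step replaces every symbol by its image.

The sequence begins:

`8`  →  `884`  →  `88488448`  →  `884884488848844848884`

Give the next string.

8848844888488448488848848844888488448488844888488488448

Replace each of the 21 characters of 884884488848844848884 in place — 884 884 48 884 884 48 48 884 884 884 48 884 884 48 48 884 48 884 884 884 48 — and concatenate.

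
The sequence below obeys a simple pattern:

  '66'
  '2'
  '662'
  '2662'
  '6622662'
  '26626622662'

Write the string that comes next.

Each term (from the third on) is the two preceding terms concatenated in order: term 3 = 66·2 = 662.
Continuing: 6622662 · 26626622662 gives term 7.

662266226626622662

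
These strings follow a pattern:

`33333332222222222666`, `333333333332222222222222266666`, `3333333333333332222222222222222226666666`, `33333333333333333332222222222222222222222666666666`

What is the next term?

333333333333333333333332222222222222222222222222266666666666

Reading off run lengths: 3 runs 7, 11, 15, 19; 2 runs 10, 14, 18, 22; 6 runs 3, 5, 7, 9 — each is linear in n, where the shown terms are n = 2, 3, 4, 5.
At n = 6 the blocks have lengths 23, 26, 11.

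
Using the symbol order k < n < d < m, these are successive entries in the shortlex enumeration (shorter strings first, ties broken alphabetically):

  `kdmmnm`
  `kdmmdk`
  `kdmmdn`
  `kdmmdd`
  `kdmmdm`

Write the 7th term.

kdmmmn

Stepping forward 2 times from kdmmdm: kdmmdm → kdmmmk, then the target.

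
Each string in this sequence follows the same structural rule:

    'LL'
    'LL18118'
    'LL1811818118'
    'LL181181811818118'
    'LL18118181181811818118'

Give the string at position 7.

The strings grow by a fixed suffix 18118 each time.
From LL18118181181811818118, 2 further steps: LL18118181181811818118 → LL1811818118181181811818118 → (answer).

LL181181811818118181181811818118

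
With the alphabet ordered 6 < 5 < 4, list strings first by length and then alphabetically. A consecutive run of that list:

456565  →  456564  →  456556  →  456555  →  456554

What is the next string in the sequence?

The successor of 456554 increments the rightmost position that isn't already 4 and resets every position after it to 6.

456546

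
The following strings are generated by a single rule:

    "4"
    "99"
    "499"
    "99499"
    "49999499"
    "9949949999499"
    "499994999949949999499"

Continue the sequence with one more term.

9949949999499499994999949949999499

Each term (from the third on) is the two preceding terms concatenated in order: term 3 = 4·99 = 499.
Continuing: 9949949999499 · 499994999949949999499 gives term 8.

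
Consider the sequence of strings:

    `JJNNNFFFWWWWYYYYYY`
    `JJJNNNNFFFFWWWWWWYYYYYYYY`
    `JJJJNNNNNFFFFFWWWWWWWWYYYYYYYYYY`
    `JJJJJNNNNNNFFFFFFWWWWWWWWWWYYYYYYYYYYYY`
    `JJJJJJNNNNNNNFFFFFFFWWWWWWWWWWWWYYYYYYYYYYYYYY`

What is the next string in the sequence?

Term n consists of n J's, followed by n+1 N's, followed by n+1 F's, followed by 2n W's, followed by 2n+2 Y's, where the shown terms are n = 2, 3, 4, 5, 6.
At n = 7 the blocks have lengths 7, 8, 8, 14, 16.

JJJJJJJNNNNNNNNFFFFFFFFWWWWWWWWWWWWWWYYYYYYYYYYYYYYYY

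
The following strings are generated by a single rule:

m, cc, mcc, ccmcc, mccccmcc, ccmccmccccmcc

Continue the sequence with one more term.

Each term (from the third on) is the two preceding terms concatenated in order: term 3 = m·cc = mcc.
So term 7 is mccccmcc·ccmccmccccmcc.

mccccmccccmccmccccmcc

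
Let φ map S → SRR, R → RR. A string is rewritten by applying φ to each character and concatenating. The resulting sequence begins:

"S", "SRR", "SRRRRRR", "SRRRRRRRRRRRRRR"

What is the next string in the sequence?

Applying the rule to each of the 15 symbols of SRRRRRRRRRRRRRR gives the pieces SRR RR RR RR RR RR RR RR RR RR RR RR RR RR RR, which concatenate to the answer.

SRRRRRRRRRRRRRRRRRRRRRRRRRRRRRR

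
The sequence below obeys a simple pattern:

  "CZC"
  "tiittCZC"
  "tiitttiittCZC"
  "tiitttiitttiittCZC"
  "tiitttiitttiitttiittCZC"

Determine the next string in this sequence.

The strings grow by a fixed prefix tiitt each time.
So the next term is tiitt·tiitttiitttiitttiittCZC.

tiitttiitttiitttiitttiittCZC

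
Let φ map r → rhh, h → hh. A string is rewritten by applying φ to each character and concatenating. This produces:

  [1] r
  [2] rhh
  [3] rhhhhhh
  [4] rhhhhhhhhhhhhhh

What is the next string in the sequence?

Replace each of the 15 characters of rhhhhhhhhhhhhhh in place — rhh hh hh hh hh hh hh hh hh hh hh hh hh hh hh — and concatenate.

rhhhhhhhhhhhhhhhhhhhhhhhhhhhhhh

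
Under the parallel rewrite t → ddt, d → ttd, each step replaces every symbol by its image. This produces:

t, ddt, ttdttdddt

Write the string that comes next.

ddtddtttdddtddtttdttdttdddt

Rewriting each symbol of ttdttdddt: t→ddt, t→ddt, d→ttd, t→ddt, t→ddt, d→ttd, d→ttd, d→ttd, t→ddt, which concatenates to ddt ddt ttd ddt ddt ttd ttd ttd ddt.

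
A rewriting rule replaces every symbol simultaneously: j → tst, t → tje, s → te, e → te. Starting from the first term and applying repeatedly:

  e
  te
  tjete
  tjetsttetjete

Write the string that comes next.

Replace each of the 13 characters of tjetsttetjete in place — tje tst te tje te tje tje te tje tst te tje te — and concatenate.

tjetsttetjetetjetjetetjetsttetjete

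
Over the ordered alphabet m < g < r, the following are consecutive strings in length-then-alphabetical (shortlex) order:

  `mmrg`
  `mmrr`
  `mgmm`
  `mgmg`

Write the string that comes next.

Treat mgmg as a base-3 numeral over the given alphabet and add one, carrying through any trailing r's.

mgmr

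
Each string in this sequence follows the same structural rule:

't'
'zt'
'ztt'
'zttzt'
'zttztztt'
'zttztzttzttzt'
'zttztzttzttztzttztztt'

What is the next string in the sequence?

zttztzttzttztzttztzttzttztzttzttzt

Each term (from the third on) is the previous term followed by the one before it: term 3 = zt·t = ztt.
So term 8 is zttztzttzttztzttztztt·zttztzttzttzt.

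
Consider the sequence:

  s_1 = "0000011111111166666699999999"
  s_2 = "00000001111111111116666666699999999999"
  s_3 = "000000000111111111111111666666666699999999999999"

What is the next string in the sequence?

0000000000011111111111111111166666666666699999999999999999

Each string has the form 0^{2n+1} 1^{3n+3} 6^{2n+2} 9^{3n+2}, where the shown terms are n = 2, 3, 4.
At n = 5 the blocks have lengths 11, 18, 12, 17.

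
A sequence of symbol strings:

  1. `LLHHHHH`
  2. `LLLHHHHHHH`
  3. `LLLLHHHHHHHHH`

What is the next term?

LLLLLHHHHHHHHHHH

The n-th term is n L's then 2n+1 H's, where the shown terms are n = 2, 3, 4.
At n = 5 the blocks have lengths 5, 11.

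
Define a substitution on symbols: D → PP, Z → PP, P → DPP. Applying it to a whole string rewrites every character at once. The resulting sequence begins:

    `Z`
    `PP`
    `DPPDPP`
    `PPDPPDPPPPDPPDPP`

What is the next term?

Replace each of the 16 characters of PPDPPDPPPPDPPDPP in place — DPP DPP PP DPP DPP PP DPP DPP DPP DPP PP DPP DPP PP DPP DPP — and concatenate.

DPPDPPPPDPPDPPPPDPPDPPDPPDPPPPDPPDPPPPDPPDPP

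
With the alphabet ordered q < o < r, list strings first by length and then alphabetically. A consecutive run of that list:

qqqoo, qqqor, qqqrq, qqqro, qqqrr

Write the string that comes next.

The successor of qqqrr increments the rightmost position that isn't already r and resets every position after it to q.

qqoqq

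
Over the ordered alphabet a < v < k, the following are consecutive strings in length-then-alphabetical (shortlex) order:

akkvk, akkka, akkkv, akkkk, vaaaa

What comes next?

Find the rightmost character of vaaaa below k, bump it to the next letter, and reset everything to its right to a.

vaaav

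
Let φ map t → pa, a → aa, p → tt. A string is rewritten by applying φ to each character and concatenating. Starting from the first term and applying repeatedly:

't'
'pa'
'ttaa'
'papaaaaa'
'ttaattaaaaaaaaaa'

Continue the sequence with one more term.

papaaaaapapaaaaaaaaaaaaaaaaaaaaa

Applying the rule to each of the 16 symbols of ttaattaaaaaaaaaa gives the pieces pa pa aa aa pa pa aa aa aa aa aa aa aa aa aa aa, which concatenate to the answer.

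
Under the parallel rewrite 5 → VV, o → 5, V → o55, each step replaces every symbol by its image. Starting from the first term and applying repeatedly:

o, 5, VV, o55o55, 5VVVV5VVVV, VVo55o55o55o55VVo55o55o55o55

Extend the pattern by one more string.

o55o555VVVV5VVVV5VVVV5VVVVo55o555VVVV5VVVV5VVVV5VVVV

Replace each of the 28 characters of VVo55o55o55o55VVo55o55o55o55 in place — o55 o55 5 VV VV 5 VV VV 5 VV VV 5 VV VV o55 o55 5 VV VV 5 VV VV 5 VV VV 5 VV VV — and concatenate.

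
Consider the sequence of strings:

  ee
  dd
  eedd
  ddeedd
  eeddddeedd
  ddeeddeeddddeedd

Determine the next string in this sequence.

eeddddeeddddeeddeeddddeedd

From term 3 onward, concatenate the second-to-last term with the last: ee·dd = eedd, dd·eedd = ddeedd, …
The next term joins eeddddeedd and ddeeddeeddddeedd.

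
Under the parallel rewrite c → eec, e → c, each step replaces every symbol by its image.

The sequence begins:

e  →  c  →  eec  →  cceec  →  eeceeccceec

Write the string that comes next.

cceeccceeceeceeccceec

Rewriting each symbol of eeceeccceec: e→c, e→c, c→eec, e→c, e→c, c→eec, c→eec, c→eec, e→c, e→c, c→eec, which concatenates to c c eec c c eec eec eec c c eec.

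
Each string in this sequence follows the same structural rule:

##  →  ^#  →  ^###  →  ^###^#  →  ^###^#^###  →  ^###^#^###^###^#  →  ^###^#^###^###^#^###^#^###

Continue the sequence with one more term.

^###^#^###^###^#^###^#^###^###^#^###^###^#

This is a Fibonacci-style word recurrence s(k) = s(k−1)·s(k−2): e.g. ^#·## = ^###.
Continuing: ^###^#^###^###^#^###^#^### · ^###^#^###^###^# gives term 8.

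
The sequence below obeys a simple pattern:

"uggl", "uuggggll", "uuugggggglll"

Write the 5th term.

Reading off run lengths: u runs 1, 2, 3; g runs 2, 4, 6; l runs 1, 2, 3 — each is linear in n (n = 1, 2, …).
At n = 5 the blocks have lengths 5, 10, 5.

uuuuugggggggggglllll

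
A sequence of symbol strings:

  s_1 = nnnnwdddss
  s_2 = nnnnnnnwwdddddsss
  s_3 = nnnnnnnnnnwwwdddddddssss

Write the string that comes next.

Each string has the form n^{3n+1} w^{n} d^{2n+1} s^{n+1} (n = 1, 2, …).
Setting n = 4 gives 13, 4, 9, 5 characters in each block.

nnnnnnnnnnnnnwwwwdddddddddsssss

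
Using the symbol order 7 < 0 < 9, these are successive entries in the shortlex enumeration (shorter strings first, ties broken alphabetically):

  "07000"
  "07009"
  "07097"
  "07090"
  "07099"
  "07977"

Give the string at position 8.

07979

Advancing 2 positions from 07977 through 07977 → 07970 reaches term 8.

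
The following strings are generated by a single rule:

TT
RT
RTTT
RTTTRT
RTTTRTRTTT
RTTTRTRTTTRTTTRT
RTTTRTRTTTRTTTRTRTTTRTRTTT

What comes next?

From term 3 onward, concatenate the last term with the second-to-last: RT·TT = RTTT, RTTT·RT = RTTTRT, …
Continuing: RTTTRTRTTTRTTTRTRTTTRTRTTT · RTTTRTRTTTRTTTRT gives term 8.

RTTTRTRTTTRTTTRTRTTTRTRTTTRTTTRTRTTTRTTTRT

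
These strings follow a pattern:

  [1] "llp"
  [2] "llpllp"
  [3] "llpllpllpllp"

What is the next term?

llpllpllpllpllpllpllpllp

s(k+1) = s(k)·s(k) — each term doubles the last.
One more doubling of llpllpllpllp gives the answer.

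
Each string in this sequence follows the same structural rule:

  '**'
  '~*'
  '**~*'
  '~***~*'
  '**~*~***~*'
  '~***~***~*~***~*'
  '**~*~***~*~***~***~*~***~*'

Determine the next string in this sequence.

~***~***~*~***~***~*~***~*~***~***~*~***~*

This is a Fibonacci-style word recurrence s(k) = s(k−2)·s(k−1): e.g. **·~* = **~*.
So term 8 is ~***~***~*~***~*·**~*~***~*~***~***~*~***~*.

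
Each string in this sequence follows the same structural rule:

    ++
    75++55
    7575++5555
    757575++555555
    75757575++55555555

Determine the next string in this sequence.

s(k+1) = 75·s(k)·55, so each term gains 75 as a prefix and 55 as a suffix.
So the next term is 75·75757575++55555555·55.

7575757575++5555555555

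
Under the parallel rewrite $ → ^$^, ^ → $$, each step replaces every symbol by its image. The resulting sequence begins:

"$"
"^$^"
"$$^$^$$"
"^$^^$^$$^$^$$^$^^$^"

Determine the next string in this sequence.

Rewriting the 19 symbols of ^$^^$^$$^$^$$^$^^$^ one by one yields $$ ^$^ $$ $$ ^$^ $$ ^$^ ^$^ $$ ^$^ $$ ^$^ ^$^ $$ ^$^ $$ $$ ^$^ $$; concatenated:

$$^$^$$$$^$^$$^$^^$^$$^$^$$^$^^$^$$^$^$$$$^$^$$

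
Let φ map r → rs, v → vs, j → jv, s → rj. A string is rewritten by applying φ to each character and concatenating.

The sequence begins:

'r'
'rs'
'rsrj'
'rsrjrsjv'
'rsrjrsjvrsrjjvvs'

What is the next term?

rsrjrsjvrsrjjvvsrsrjrsjvjvvsvsrj

φ(rsrjrsjvrsrjjvvs) expands symbol-by-symbol to rs rj rs jv rs rj jv vs rs rj rs jv jv vs vs rj; joining the 16 pieces gives the next term.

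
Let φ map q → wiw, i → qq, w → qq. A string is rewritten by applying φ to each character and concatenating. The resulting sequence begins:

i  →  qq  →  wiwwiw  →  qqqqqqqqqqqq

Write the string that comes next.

wiwwiwwiwwiwwiwwiwwiwwiwwiwwiwwiwwiw

Rewriting each symbol of qqqqqqqqqqqq: q→wiw, q→wiw, q→wiw, q→wiw, q→wiw, q→wiw, q→wiw, q→wiw, q→wiw, q→wiw, q→wiw, q→wiw, which concatenates to wiw wiw wiw wiw wiw wiw wiw wiw wiw wiw wiw wiw.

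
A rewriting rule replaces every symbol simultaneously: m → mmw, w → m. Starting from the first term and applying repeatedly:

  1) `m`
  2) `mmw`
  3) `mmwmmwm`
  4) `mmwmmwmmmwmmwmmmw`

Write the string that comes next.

mmwmmwmmmwmmwmmmwmmwmmwmmmwmmwmmmwmmwmmwm

Applying the rule to each of the 17 symbols of mmwmmwmmmwmmwmmmw gives the pieces mmw mmw m mmw mmw m mmw mmw mmw m mmw mmw m mmw mmw mmw m, which concatenate to the answer.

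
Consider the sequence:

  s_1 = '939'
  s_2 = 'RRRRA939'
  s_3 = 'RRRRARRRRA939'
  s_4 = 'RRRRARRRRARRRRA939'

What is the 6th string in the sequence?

RRRRARRRRARRRRARRRRARRRRA939

Every step adds RRRRA at the front: s(k+1) = RRRRA·s(k).
From RRRRARRRRARRRRA939, 2 further steps: RRRRARRRRARRRRA939 → RRRRARRRRARRRRARRRRA939 → (answer).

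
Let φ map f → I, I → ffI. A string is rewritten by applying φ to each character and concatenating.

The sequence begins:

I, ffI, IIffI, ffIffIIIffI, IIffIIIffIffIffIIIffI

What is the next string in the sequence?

ffIffIIIffIffIffIIIffIIIffIIIffIffIffIIIffI

φ(IIffIIIffIffIffIIIffI) expands symbol-by-symbol to ffI ffI I I ffI ffI ffI I I ffI I I ffI I I ffI ffI ffI I I ffI; joining the 21 pieces gives the next term.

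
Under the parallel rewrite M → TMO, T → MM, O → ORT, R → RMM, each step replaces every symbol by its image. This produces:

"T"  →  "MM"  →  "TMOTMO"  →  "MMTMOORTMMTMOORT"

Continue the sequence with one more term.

Rewriting the 16 symbols of MMTMOORTMMTMOORT one by one yields TMO TMO MM TMO ORT ORT RMM MM TMO TMO MM TMO ORT ORT RMM MM; concatenated:

TMOTMOMMTMOORTORTRMMMMTMOTMOMMTMOORTORTRMMMM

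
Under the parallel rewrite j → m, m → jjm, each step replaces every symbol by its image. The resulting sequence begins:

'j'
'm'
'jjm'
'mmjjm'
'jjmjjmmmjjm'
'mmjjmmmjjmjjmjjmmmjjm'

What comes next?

jjmjjmmmjjmjjmjjmmmjjmmmjjmmmjjmjjmjjmmmjjm

φ(mmjjmmmjjmjjmjjmmmjjm) expands symbol-by-symbol to jjm jjm m m jjm jjm jjm m m jjm m m jjm m m jjm jjm jjm m m jjm; joining the 21 pieces gives the next term.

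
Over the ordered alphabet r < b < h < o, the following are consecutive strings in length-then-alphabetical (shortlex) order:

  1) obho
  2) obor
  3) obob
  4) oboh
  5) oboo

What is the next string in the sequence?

The successor of oboo increments the rightmost position that isn't already o and resets every position after it to r.

ohrr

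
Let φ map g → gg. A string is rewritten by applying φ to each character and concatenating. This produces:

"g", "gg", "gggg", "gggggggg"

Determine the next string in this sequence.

Rewriting each symbol of gggggggg: g→gg, g→gg, g→gg, g→gg, g→gg, g→gg, g→gg, g→gg, which concatenates to gg gg gg gg gg gg gg gg.

gggggggggggggggg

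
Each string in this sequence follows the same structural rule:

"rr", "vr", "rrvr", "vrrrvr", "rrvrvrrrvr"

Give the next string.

From term 3 onward, concatenate the second-to-last term with the last: rr·vr = rrvr, vr·rrvr = vrrrvr, …
So term 6 is vrrrvr·rrvrvrrrvr.

vrrrvrrrvrvrrrvr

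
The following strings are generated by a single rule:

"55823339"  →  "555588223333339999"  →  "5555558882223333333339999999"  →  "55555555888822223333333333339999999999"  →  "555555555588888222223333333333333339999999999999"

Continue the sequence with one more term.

The n-th term is 2n 5's then n 8's then n 2's then 3n 3's then 3n-2 9's (n = 1, 2, …).
At n = 6 the blocks have lengths 12, 6, 6, 18, 16.

5555555555558888882222223333333333333333339999999999999999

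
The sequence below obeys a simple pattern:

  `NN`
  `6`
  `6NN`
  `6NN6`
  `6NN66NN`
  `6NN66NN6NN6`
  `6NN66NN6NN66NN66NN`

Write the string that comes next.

6NN66NN6NN66NN66NN6NN66NN6NN6

Each term (from the third on) is the previous term followed by the one before it: term 3 = 6·NN = 6NN.
Continuing: 6NN66NN6NN66NN66NN · 6NN66NN6NN6 gives term 8.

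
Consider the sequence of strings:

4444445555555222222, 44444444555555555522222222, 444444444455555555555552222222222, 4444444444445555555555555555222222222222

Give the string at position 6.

444444444444444455555555555555555555552222222222222222

Each string has the form 4^{2n+2} 5^{3n+1} 2^{2n+2}, where the shown terms are n = 2, 3, 4, 5.
At n = 7 the blocks have lengths 16, 22, 16.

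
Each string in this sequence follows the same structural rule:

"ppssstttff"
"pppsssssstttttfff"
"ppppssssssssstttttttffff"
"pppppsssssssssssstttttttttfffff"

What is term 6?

pppppppsssssssssssssssssstttttttttttttfffffff

The n-th term is n+1 p's then 3n s's then 2n+1 t's then n+1 f's (n = 1, 2, …).
At n = 6 the blocks have lengths 7, 18, 13, 7.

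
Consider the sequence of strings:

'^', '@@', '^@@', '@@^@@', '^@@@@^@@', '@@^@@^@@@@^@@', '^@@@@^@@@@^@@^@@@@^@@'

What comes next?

@@^@@^@@@@^@@^@@@@^@@@@^@@^@@@@^@@

From term 3 onward, concatenate the second-to-last term with the last: ^·@@ = ^@@, @@·^@@ = @@^@@, …
The next term joins @@^@@^@@@@^@@ and ^@@@@^@@@@^@@^@@@@^@@.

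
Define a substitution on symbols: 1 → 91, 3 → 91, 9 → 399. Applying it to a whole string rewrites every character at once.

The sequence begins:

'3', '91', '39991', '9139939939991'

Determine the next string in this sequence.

Applying the rule to each of the 13 symbols of 9139939939991 gives the pieces 399 91 91 399 399 91 399 399 91 399 399 399 91, which concatenate to the answer.

3999191399399913993999139939939991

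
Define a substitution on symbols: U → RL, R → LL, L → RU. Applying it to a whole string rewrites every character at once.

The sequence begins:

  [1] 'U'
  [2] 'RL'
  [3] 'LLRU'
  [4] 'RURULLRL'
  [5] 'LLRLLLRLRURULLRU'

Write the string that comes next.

Rewriting the 16 symbols of LLRLLLRLRURULLRU one by one yields RU RU LL RU RU RU LL RU LL RL LL RL RU RU LL RL; concatenated:

RURULLRURURULLRULLRLLLRLRURULLRL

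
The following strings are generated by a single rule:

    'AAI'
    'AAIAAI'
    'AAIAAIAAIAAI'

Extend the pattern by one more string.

Each string is two copies of the previous one concatenated.
Doubling AAIAAIAAIAAI:

AAIAAIAAIAAIAAIAAIAAIAAI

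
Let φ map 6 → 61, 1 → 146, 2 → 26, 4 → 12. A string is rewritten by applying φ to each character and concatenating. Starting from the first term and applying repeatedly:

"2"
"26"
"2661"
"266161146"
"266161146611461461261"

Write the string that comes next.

Replace each of the 21 characters of 266161146611461461261 in place — 26 61 61 146 61 146 146 12 61 61 146 146 12 61 146 12 61 146 26 61 146 — and concatenate.

26616114661146146126161146146126114612611462661146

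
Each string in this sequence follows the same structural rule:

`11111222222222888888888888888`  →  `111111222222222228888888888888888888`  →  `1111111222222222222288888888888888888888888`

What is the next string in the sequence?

Reading off run lengths: 1 runs 5, 6, 7; 2 runs 9, 11, 13; 8 runs 15, 19, 23 — each is linear in n, where the shown terms are n = 3, 4, 5.
At n = 6 the blocks have lengths 8, 15, 27.

11111111222222222222222888888888888888888888888888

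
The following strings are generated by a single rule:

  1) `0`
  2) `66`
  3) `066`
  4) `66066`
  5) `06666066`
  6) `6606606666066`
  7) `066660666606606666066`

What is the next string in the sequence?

From term 3 onward, concatenate the second-to-last term with the last: 0·66 = 066, 66·066 = 66066, …
Continuing: 6606606666066 · 066660666606606666066 gives term 8.

6606606666066066660666606606666066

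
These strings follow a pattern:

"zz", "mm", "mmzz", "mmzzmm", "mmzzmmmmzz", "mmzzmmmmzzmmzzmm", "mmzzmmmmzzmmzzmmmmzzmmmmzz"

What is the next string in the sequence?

mmzzmmmmzzmmzzmmmmzzmmmmzzmmzzmmmmzzmmzzmm

From term 3 onward, concatenate the last term with the second-to-last: mm·zz = mmzz, mmzz·mm = mmzzmm, …
Continuing: mmzzmmmmzzmmzzmmmmzzmmmmzz · mmzzmmmmzzmmzzmm gives term 8.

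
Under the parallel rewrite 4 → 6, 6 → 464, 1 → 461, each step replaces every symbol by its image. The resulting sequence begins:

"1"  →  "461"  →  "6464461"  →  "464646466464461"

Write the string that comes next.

Applying the rule to each of the 15 symbols of 464646466464461 gives the pieces 6 464 6 464 6 464 6 464 464 6 464 6 6 464 461, which concatenate to the answer.

6464646464646464464646466464461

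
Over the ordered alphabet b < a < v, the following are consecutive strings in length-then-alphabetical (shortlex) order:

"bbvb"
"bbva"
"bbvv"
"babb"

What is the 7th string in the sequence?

Advancing 3 positions from babb through babb → baba → babv reaches term 7.

baab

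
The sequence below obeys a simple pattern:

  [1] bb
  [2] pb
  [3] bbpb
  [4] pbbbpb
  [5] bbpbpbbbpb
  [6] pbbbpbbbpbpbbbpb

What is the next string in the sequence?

bbpbpbbbpbpbbbpbbbpbpbbbpb

Each term (from the third on) is the two preceding terms concatenated in order: term 3 = bb·pb = bbpb.
Continuing: bbpbpbbbpb · pbbbpbbbpbpbbbpb gives term 7.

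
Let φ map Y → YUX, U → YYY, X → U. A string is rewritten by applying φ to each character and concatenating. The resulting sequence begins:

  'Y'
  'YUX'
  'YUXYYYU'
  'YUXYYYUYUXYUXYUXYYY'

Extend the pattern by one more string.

YUXYYYUYUXYUXYUXYYYYUXYYYUYUXYYYUYUXYYYUYUXYUXYUX

φ(YUXYYYUYUXYUXYUXYYY) expands symbol-by-symbol to YUX YYY U YUX YUX YUX YYY YUX YYY U YUX YYY U YUX YYY U YUX YUX YUX; joining the 19 pieces gives the next term.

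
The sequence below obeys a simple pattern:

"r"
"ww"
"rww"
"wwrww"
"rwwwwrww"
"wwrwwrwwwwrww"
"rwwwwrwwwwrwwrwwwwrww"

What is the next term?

wwrwwrwwwwrwwrwwwwrwwwwrwwrwwwwrww

Each term (from the third on) is the two preceding terms concatenated in order: term 3 = r·ww = rww.
The next term joins wwrwwrwwwwrww and rwwwwrwwwwrwwrwwwwrww.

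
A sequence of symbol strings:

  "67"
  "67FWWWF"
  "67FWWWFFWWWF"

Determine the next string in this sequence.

67FWWWFFWWWFFWWWF

The strings grow by a fixed suffix FWWWF each time.
So the next term is 67FWWWFFWWWF·FWWWF.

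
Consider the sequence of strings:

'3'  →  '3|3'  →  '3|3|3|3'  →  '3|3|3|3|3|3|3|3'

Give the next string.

s(k+1) = s(k)·|·s(k) — each term doubles the last with '|' between the halves.
Doubling 3|3|3|3|3|3|3|3 with '|' between the halves:

3|3|3|3|3|3|3|3|3|3|3|3|3|3|3|3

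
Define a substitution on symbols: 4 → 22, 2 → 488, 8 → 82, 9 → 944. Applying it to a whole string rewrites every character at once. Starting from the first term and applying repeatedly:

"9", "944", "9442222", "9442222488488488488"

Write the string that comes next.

9442222488488488488228282228282228282228282

Applying the rule to each of the 19 symbols of 9442222488488488488 gives the pieces 944 22 22 488 488 488 488 22 82 82 22 82 82 22 82 82 22 82 82, which concatenate to the answer.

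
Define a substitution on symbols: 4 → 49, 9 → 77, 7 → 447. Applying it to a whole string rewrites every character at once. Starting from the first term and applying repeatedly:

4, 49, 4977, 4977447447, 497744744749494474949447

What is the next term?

φ(497744744749494474949447) expands symbol-by-symbol to 49 77 447 447 49 49 447 49 49 447 49 77 49 77 49 49 447 49 77 49 77 49 49 447; joining the 24 pieces gives the next term.

497744744749494474949447497749774949447497749774949447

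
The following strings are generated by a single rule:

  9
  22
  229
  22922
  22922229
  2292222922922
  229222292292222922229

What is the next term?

2292222922922229222292292222922922

From term 3 onward, concatenate the last term with the second-to-last: 22·9 = 229, 229·22 = 22922, …
The next term joins 229222292292222922229 and 2292222922922.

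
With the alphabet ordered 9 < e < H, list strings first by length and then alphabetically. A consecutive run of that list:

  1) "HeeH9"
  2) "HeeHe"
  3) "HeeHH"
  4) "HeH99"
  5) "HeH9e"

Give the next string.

HeH9H

The successor of HeH9e increments the rightmost position that isn't already H and resets every position after it to 9.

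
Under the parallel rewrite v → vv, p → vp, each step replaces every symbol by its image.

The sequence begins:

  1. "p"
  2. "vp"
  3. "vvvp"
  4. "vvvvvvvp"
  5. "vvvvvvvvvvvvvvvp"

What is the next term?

Rewriting the 16 symbols of vvvvvvvvvvvvvvvp one by one yields vv vv vv vv vv vv vv vv vv vv vv vv vv vv vv vp; concatenated:

vvvvvvvvvvvvvvvvvvvvvvvvvvvvvvvp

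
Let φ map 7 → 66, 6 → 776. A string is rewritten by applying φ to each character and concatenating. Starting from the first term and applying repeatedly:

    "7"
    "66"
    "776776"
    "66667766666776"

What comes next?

Rewriting the 14 symbols of 66667766666776 one by one yields 776 776 776 776 66 66 776 776 776 776 776 66 66 776; concatenated:

77677677677666667767767767767766666776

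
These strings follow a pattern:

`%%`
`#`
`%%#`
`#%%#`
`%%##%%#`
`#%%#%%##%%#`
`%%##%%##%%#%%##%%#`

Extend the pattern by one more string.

This is a Fibonacci-style word recurrence s(k) = s(k−2)·s(k−1): e.g. %%·# = %%#.
So term 8 is #%%#%%##%%#·%%##%%##%%#%%##%%#.

#%%#%%##%%#%%##%%##%%#%%##%%#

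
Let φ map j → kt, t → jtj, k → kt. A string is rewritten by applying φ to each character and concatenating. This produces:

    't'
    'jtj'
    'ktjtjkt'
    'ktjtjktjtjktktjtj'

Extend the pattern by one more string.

Rewriting the 17 symbols of ktjtjktjtjktktjtj one by one yields kt jtj kt jtj kt kt jtj kt jtj kt kt jtj kt jtj kt jtj kt; concatenated:

ktjtjktjtjktktjtjktjtjktktjtjktjtjktjtjkt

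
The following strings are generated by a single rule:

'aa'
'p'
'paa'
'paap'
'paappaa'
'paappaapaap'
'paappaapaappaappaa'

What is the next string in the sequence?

This is a Fibonacci-style word recurrence s(k) = s(k−1)·s(k−2): e.g. p·aa = paa.
Continuing: paappaapaappaappaa · paappaapaap gives term 8.

paappaapaappaappaapaappaapaap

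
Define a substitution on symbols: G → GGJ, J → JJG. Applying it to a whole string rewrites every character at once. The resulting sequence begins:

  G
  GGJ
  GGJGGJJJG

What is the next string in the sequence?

GGJGGJJJGGGJGGJJJGJJGJJGGGJ

Expanding GGJGGJJJG: G→GGJ, G→GGJ, J→JJG, G→GGJ, G→GGJ, J→JJG, J→JJG, J→JJG, G→GGJ. Concatenated: GGJ GGJ JJG GGJ GGJ JJG JJG JJG GGJ.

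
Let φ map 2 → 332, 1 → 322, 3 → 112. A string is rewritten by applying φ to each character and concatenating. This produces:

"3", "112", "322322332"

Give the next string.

112332332112332332112112332

Apply φ to 322322332 symbol by symbol: 3→112, 2→332, 2→332, 3→112, 2→332, 2→332, 3→112, 3→112, 2→332; joined: 112 332 332 112 332 332 112 112 332.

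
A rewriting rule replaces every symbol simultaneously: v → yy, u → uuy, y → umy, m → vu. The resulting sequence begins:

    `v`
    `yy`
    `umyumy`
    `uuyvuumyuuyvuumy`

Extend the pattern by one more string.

Applying the rule to each of the 16 symbols of uuyvuumyuuyvuumy gives the pieces uuy uuy umy yy uuy uuy vu umy uuy uuy umy yy uuy uuy vu umy, which concatenate to the answer.

uuyuuyumyyyuuyuuyvuumyuuyuuyumyyyuuyuuyvuumy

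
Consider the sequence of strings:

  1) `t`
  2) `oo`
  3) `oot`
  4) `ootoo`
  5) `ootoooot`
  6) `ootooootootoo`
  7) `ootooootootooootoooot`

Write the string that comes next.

From term 3 onward, concatenate the last term with the second-to-last: oo·t = oot, oot·oo = ootoo, …
The next term joins ootooootootooootoooot and ootooootootoo.

ootooootootooootooootootooootootoo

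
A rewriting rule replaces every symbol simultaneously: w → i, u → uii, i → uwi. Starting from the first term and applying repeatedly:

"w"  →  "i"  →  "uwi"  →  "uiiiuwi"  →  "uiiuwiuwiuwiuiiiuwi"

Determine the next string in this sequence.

Rewriting the 19 symbols of uiiuwiuwiuwiuiiiuwi one by one yields uii uwi uwi uii i uwi uii i uwi uii i uwi uii uwi uwi uwi uii i uwi; concatenated:

uiiuwiuwiuiiiuwiuiiiuwiuiiiuwiuiiuwiuwiuwiuiiiuwi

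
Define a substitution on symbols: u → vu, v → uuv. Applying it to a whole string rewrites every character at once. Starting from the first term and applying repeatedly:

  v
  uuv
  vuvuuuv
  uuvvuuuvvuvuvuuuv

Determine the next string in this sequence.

Replace each of the 17 characters of uuvvuuuvvuvuvuuuv in place — vu vu uuv uuv vu vu vu uuv uuv vu uuv vu uuv vu vu vu uuv — and concatenate.

vuvuuuvuuvvuvuvuuuvuuvvuuuvvuuuvvuvuvuuuv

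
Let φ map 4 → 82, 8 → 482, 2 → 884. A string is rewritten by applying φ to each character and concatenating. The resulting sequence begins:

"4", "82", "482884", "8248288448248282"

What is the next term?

Rewriting the 16 symbols of 8248288448248282 one by one yields 482 884 82 482 884 482 482 82 82 482 884 82 482 884 482 884; concatenated:

48288482482884482482828248288482482884482884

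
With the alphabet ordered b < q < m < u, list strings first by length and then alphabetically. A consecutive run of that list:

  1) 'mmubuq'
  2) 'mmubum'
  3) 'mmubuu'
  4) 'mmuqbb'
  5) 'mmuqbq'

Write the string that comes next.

The successor of mmuqbq increments the rightmost position that isn't already u and resets every position after it to b.

mmuqbm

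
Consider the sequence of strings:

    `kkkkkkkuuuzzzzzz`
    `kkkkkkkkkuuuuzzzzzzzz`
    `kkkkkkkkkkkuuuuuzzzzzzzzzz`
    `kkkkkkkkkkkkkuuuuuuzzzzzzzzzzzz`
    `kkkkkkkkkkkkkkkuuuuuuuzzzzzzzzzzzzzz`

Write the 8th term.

Reading off run lengths: k runs 7, 9, 11, 13, 15; u runs 3, 4, 5, 6, 7; z runs 6, 8, 10, 12, 14 — each is linear in n, where the shown terms are n = 2, 3, 4, 5, 6.
For term 8, n = 9, so the run lengths are 21, 10, 20.

kkkkkkkkkkkkkkkkkkkkkuuuuuuuuuuzzzzzzzzzzzzzzzzzzzz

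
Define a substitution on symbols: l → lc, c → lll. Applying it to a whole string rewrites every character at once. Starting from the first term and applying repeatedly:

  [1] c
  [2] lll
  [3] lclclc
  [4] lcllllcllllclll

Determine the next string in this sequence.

Rewriting the 15 symbols of lcllllcllllclll one by one yields lc lll lc lc lc lc lll lc lc lc lc lll lc lc lc; concatenated:

lcllllclclclcllllclclclcllllclclc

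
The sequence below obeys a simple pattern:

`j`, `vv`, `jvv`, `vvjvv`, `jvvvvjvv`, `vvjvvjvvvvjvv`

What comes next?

jvvvvjvvvvjvvjvvvvjvv

This is a Fibonacci-style word recurrence s(k) = s(k−2)·s(k−1): e.g. j·vv = jvv.
The next term joins jvvvvjvv and vvjvvjvvvvjvv.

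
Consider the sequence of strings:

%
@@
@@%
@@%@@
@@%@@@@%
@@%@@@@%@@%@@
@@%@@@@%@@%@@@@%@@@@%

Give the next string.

@@%@@@@%@@%@@@@%@@@@%@@%@@@@%@@%@@

From term 3 onward, concatenate the last term with the second-to-last: @@·% = @@%, @@%·@@ = @@%@@, …
Continuing: @@%@@@@%@@%@@@@%@@@@% · @@%@@@@%@@%@@ gives term 8.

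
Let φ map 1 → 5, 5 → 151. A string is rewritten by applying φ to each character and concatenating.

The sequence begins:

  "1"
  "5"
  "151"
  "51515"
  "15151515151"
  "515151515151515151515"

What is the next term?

1515151515151515151515151515151515151515151

Applying the rule to each of the 21 symbols of 515151515151515151515 gives the pieces 151 5 151 5 151 5 151 5 151 5 151 5 151 5 151 5 151 5 151 5 151, which concatenate to the answer.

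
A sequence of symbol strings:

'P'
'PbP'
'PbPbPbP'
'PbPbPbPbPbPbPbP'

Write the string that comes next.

Each string is two copies of the previous one joined by 'b'.
Doubling PbPbPbPbPbPbPbP with 'b' between the halves:

PbPbPbPbPbPbPbPbPbPbPbPbPbPbPbP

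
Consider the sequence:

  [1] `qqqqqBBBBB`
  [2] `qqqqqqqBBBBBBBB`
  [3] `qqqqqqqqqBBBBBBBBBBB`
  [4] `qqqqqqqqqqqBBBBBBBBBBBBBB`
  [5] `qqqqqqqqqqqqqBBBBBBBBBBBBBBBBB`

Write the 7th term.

Reading off run lengths: q runs 5, 7, 9, 11, 13; B runs 5, 8, 11, 14, 17 — each is linear in n, where the shown terms are n = 2, 3, 4, 5, 6.
For term 7, n = 8, so the run lengths are 17, 23.

qqqqqqqqqqqqqqqqqBBBBBBBBBBBBBBBBBBBBBBB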